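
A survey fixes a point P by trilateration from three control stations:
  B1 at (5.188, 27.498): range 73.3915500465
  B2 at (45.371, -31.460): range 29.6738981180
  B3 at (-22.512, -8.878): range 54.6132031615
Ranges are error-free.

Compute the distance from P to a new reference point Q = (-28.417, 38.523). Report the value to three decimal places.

eq1: (x − 5.188)² + (y − 27.498)² = 73.3915500465²
eq2: (x − 45.371)² + (y + 31.460)² = 29.6738981180²
eq3: (x + 22.512)² + (y + 8.878)² = 54.6132031615²
eq1−eq2, eq1−eq3 (x²,y² cancel):
  80.366·x − 117.916·y = 6770.983282
  -55.400·x − 72.752·y = 2206.271339
det = 80.366·-72.752 − -117.916·-55.400 = -12379.333632
x = (6770.983282·-72.752 − -117.916·2206.271339) / -12379.333632 = 18.777092
y = (80.366·2206.271339 − 6770.983282·-55.400) / -12379.333632 = -44.624508
|P − Q| = √((18.777092 − -28.417)² + (-44.624508 − 38.523)²) = 95.607481

95.607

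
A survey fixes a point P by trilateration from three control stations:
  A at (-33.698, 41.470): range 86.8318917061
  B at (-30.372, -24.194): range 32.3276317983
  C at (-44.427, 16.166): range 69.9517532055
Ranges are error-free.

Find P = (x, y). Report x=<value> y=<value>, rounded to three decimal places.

x=-1.782 y=-39.284

eq1: (x + 33.698)² + (y − 41.470)² = 86.8318917061²
eq2: (x + 30.372)² + (y + 24.194)² = 32.3276317983²
eq3: (x + 44.427)² + (y − 16.166)² = 69.9517532055²
eq1−eq2, eq1−eq3 (x²,y² cancel):
  6.652·x − 131.328·y = 5147.193556
  -21.458·x − 50.608·y = 2026.311422
det = 6.652·-50.608 − -131.328·-21.458 = -3154.680640
x = (5147.193556·-50.608 − -131.328·2026.311422) / -3154.680640 = -1.782195
y = (6.652·2026.311422 − 5147.193556·-21.458) / -3154.680640 = -39.283692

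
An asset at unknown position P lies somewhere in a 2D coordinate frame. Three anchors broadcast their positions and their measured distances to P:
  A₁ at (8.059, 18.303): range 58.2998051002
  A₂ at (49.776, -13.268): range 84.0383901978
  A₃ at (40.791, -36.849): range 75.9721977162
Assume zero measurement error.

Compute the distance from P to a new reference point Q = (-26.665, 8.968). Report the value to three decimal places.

32.068

eq1: (x − 8.059)² + (y − 18.303)² = 58.2998051002²
eq2: (x − 49.776)² + (y + 13.268)² = 84.0383901978²
eq3: (x − 40.791)² + (y + 36.849)² = 75.9721977162²
eq3−eq1, eq3−eq2 (x²,y² cancel):
  -65.464·x + 110.304·y = -248.899641
  17.970·x + 47.162·y = -1658.740683
det = -65.464·47.162 − 110.304·17.970 = -5069.576048
x = (-248.899641·47.162 − 110.304·-1658.740683) / -5069.576048 = -33.775433
y = (-65.464·-1658.740683 − -248.899641·17.970) / -5069.576048 = -22.301772
|P − Q| = √((-33.775433 − -26.665)² + (-22.301772 − 8.968)²) = 32.068004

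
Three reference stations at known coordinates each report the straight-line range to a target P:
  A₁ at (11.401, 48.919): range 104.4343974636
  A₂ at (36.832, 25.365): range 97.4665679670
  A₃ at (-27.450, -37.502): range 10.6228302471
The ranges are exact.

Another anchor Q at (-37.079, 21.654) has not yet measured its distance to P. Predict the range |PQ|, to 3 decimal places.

eq1: (x − 11.401)² + (y − 48.919)² = 104.4343974636²
eq2: (x − 36.832)² + (y − 25.365)² = 97.4665679670²
eq3: (x + 27.450)² + (y + 37.502)² = 10.6228302471²
eq3−eq1, eq3−eq2 (x²,y² cancel):
  77.702·x + 172.842·y = -10430.549993
  128.564·x + 125.734·y = -9546.810404
det = 77.702·125.734 − 172.842·128.564 = -12451.475620
x = (-10430.549993·125.734 − 172.842·-9546.810404) / -12451.475620 = -27.194771
y = (77.702·-9546.810404 − -10430.549993·128.564) / -12451.475620 = -48.121764
|P − Q| = √((-27.194771 − -37.079)² + (-48.121764 − 21.654)²) = 70.472372

70.472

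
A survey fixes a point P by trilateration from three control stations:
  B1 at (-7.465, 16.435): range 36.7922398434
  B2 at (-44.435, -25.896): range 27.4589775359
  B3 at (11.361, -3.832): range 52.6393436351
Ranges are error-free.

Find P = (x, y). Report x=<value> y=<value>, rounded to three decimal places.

x=-41.023 y=1.350

eq1: (x + 7.465)² + (y − 16.435)² = 36.7922398434²
eq2: (x + 44.435)² + (y + 25.896)² = 27.4589775359²
eq3: (x − 11.361)² + (y + 3.832)² = 52.6393436351²
eq3−eq1, eq3−eq2 (x²,y² cancel):
  -37.652·x + 40.534·y = 1599.310491
  -111.592·x − 44.128·y = 4518.220547
det = -37.652·-44.128 − 40.534·-111.592 = 6184.777584
x = (1599.310491·-44.128 − 40.534·4518.220547) / 6184.777584 = -41.022643
y = (-37.652·4518.220547 − 1599.310491·-111.592) / 6184.777584 = 1.350124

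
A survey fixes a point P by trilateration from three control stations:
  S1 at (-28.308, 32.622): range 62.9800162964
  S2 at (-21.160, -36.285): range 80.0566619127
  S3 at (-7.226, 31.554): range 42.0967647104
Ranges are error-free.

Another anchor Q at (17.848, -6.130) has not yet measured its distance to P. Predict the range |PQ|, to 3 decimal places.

32.286

eq1: (x + 28.308)² + (y − 32.622)² = 62.9800162964²
eq2: (x + 21.160)² + (y + 36.285)² = 80.0566619127²
eq3: (x + 7.226)² + (y − 31.554)² = 42.0967647104²
eq1−eq3, eq1−eq2 (x²,y² cancel):
  42.164·x − 2.136·y = 1376.677098
  14.296·x − 137.814·y = -2543.777587
det = 42.164·-137.814 − -2.136·14.296 = -5780.253240
x = (1376.677098·-137.814 − -2.136·-2543.777587) / -5780.253240 = 33.763034
y = (42.164·-2543.777587 − 1376.677098·14.296) / -5780.253240 = 21.960424
|P − Q| = √((33.763034 − 17.848)² + (21.960424 − -6.130)²) = 32.285604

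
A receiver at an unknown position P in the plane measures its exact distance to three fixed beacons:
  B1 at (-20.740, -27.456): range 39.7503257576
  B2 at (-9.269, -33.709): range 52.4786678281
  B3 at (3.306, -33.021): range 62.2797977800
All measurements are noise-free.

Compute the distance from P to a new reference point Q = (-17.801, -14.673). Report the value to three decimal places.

34.936

eq1: (x + 20.740)² + (y + 27.456)² = 39.7503257576²
eq2: (x + 9.269)² + (y + 33.709)² = 52.4786678281²
eq3: (x − 3.306)² + (y + 33.021)² = 62.2797977800²
eq3−eq1, eq3−eq2 (x²,y² cancel):
  -48.092·x + 11.130·y = 2381.348273
  -25.150·x − 1.376·y = 1245.657600
det = -48.092·-1.376 − 11.130·-25.150 = 346.094092
x = (2381.348273·-1.376 − 11.130·1245.657600) / 346.094092 = -49.526717
y = (-48.092·1245.657600 − 2381.348273·-25.150) / 346.094092 = -0.044081
|P − Q| = √((-49.526717 − -17.801)² + (-0.044081 − -14.673)²) = 34.936033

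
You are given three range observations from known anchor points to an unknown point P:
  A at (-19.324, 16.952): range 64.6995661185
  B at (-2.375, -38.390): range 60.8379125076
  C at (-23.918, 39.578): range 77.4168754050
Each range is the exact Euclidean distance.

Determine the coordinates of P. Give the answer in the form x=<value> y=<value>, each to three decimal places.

eq1: (x + 19.324)² + (y − 16.952)² = 64.6995661185²
eq2: (x + 2.375)² + (y + 38.390)² = 60.8379125076²
eq3: (x + 23.918)² + (y − 39.578)² = 77.4168754050²
eq1−eq3, eq1−eq2 (x²,y² cancel):
  -9.188·x + 45.252·y = -329.637214
  33.898·x − 110.684·y = 1303.427703
det = -9.188·-110.684 − 45.252·33.898 = -516.987704
x = (-329.637214·-110.684 − 45.252·1303.427703) / -516.987704 = 43.515822
y = (-9.188·1303.427703 − -329.637214·33.898) / -516.987704 = 1.551007

x=43.516 y=1.551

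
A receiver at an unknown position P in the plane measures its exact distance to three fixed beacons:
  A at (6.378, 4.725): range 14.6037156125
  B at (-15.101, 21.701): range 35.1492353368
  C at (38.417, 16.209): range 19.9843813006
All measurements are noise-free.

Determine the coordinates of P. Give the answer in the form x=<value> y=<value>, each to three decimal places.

x=18.797 y=12.408

eq1: (x − 6.378)² + (y − 4.725)² = 14.6037156125²
eq2: (x + 15.101)² + (y − 21.701)² = 35.1492353368²
eq3: (x − 38.417)² + (y − 16.209)² = 19.9843813006²
eq2−eq3, eq2−eq1 (x²,y² cancel):
  107.036·x − 10.984·y = 1875.717217
  42.958·x − 33.952·y = 386.231142
det = 107.036·-33.952 − -10.984·42.958 = -3162.235600
x = (1875.717217·-33.952 − -10.984·386.231142) / -3162.235600 = 18.797457
y = (107.036·386.231142 − 1875.717217·42.958) / -3162.235600 = 12.407812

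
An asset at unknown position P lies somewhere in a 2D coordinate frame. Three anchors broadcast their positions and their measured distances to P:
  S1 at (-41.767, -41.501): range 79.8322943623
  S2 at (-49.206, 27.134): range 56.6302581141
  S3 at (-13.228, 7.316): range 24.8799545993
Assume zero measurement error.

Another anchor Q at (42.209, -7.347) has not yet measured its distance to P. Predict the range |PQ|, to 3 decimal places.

45.455

eq1: (x + 41.767)² + (y + 41.501)² = 79.8322943623²
eq2: (x + 49.206)² + (y − 27.134)² = 56.6302581141²
eq3: (x + 13.228)² + (y − 7.316)² = 24.8799545993²
eq3−eq1, eq3−eq2 (x²,y² cancel):
  -57.078·x − 97.634·y = -2515.871632
  -71.956·x + 39.636·y = 341.006559
det = -57.078·39.636 − -97.634·-71.956 = -9287.695712
x = (-2515.871632·39.636 − -97.634·341.006559) / -9287.695712 = 7.151963
y = (-57.078·341.006559 − -2515.871632·-71.956) / -9287.695712 = 21.587274
|P − Q| = √((7.151963 − 42.209)² + (21.587274 − -7.347)²) = 45.455341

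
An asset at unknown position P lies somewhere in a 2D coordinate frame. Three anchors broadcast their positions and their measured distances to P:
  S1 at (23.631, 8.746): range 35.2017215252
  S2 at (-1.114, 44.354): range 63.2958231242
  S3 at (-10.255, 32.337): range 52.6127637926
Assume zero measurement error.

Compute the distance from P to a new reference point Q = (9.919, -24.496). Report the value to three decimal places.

eq1: (x − 23.631)² + (y − 8.746)² = 35.2017215252²
eq2: (x + 1.114)² + (y − 44.354)² = 63.2958231242²
eq3: (x + 10.255)² + (y − 32.337)² = 52.6127637926²
eq2−eq3, eq2−eq1 (x²,y² cancel):
  -18.282·x − 24.034·y = 420.586593
  49.490·x − 71.216·y = 1433.598392
det = -18.282·-71.216 − -24.034·49.490 = 2491.413572
x = (420.586593·-71.216 − -24.034·1433.598392) / 2491.413572 = 1.807251
y = (-18.282·1433.598392 − 420.586593·49.490) / 2491.413572 = -18.874376
|P − Q| = √((1.807251 − 9.919)² + (-18.874376 − -24.496)²) = 9.869303

9.869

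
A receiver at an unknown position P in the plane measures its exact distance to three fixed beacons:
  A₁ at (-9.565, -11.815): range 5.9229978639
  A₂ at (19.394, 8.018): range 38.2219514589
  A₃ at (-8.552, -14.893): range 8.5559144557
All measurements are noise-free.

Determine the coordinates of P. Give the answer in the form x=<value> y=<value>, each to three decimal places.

x=-14.804 y=-9.052

eq1: (x + 9.565)² + (y + 11.815)² = 5.9229978639²
eq2: (x − 19.394)² + (y − 8.018)² = 38.2219514589²
eq3: (x + 8.552)² + (y + 14.893)² = 8.5559144557²
eq3−eq2, eq3−eq1 (x²,y² cancel):
  55.892·x + 45.822·y = -1242.236494
  -2.026·x + 6.156·y = -25.732935
det = 55.892·6.156 − 45.822·-2.026 = 436.906524
x = (-1242.236494·6.156 − 45.822·-25.732935) / 436.906524 = -14.804250
y = (55.892·-25.732935 − -1242.236494·-2.026) / 436.906524 = -9.052363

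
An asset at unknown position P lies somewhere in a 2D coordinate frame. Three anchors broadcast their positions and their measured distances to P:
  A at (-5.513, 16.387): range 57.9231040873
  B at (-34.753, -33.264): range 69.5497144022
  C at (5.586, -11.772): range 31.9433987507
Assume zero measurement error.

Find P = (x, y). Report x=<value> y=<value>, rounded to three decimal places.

eq1: (x + 5.513)² + (y − 16.387)² = 57.9231040873²
eq2: (x + 34.753)² + (y + 33.264)² = 69.5497144022²
eq3: (x − 5.586)² + (y + 11.772)² = 31.9433987507²
eq2−eq1, eq2−eq3 (x²,y² cancel):
  58.480·x + 99.302·y = -533.260981
  80.678·x + 42.984·y = 1672.300725
det = 58.480·42.984 − 99.302·80.678 = -5497.782436
x = (-533.260981·42.984 − 99.302·1672.300725) / -5497.782436 = 34.374677
y = (58.480·1672.300725 − -533.260981·80.678) / -5497.782436 = -25.613705

x=34.375 y=-25.614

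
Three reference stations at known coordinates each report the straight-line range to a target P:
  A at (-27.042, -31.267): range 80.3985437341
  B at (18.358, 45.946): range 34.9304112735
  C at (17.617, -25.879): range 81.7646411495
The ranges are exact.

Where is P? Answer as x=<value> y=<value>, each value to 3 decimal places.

x=-16.484 y=48.435

eq1: (x + 27.042)² + (y + 31.267)² = 80.3985437341²
eq2: (x − 18.358)² + (y − 45.946)² = 34.9304112735²
eq3: (x − 17.617)² + (y + 25.879)² = 81.7646411495²
eq1−eq3, eq1−eq2 (x²,y² cancel):
  89.318·x + 10.776·y = -950.344431
  90.800·x + 154.426·y = 5982.948230
det = 89.318·154.426 − 10.776·90.800 = 12814.560668
x = (-950.344431·154.426 − 10.776·5982.948230) / 12814.560668 = -16.483604
y = (89.318·5982.948230 − -950.344431·90.800) / 12814.560668 = 48.435234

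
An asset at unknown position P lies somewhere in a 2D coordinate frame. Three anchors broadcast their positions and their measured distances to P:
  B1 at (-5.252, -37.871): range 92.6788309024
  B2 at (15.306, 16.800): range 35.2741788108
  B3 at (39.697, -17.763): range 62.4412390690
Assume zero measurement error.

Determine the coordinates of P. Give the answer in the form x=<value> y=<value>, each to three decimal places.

x=36.993 y=44.620

eq1: (x + 5.252)² + (y + 37.871)² = 92.6788309024²
eq2: (x − 15.306)² + (y − 16.800)² = 35.2741788108²
eq3: (x − 39.697)² + (y + 17.763)² = 62.4412390690²
eq1−eq3, eq1−eq2 (x²,y² cancel):
  89.898·x + 40.216·y = 5120.037194
  41.116·x + 109.342·y = 6399.815498
det = 89.898·109.342 − 40.216·41.116 = 8176.106060
x = (5120.037194·109.342 − 40.216·6399.815498) / 8176.106060 = 36.993176
y = (89.898·6399.815498 − 5120.037194·41.116) / 8176.106060 = 44.619671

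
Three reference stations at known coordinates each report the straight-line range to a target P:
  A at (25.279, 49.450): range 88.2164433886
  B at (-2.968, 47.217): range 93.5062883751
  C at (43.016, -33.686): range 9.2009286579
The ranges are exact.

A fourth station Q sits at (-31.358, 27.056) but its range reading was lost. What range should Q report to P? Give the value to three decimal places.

93.098

eq1: (x − 25.279)² + (y − 49.450)² = 88.2164433886²
eq2: (x + 2.968)² + (y − 47.217)² = 93.5062883751²
eq3: (x − 43.016)² + (y + 33.686)² = 9.2009286579²
eq3−eq1, eq3−eq2 (x²,y² cancel):
  -35.474·x + 166.272·y = -7598.276307
  -91.968·x + 161.806·y = -9405.637617
det = -35.474·161.806 − 166.272·-91.968 = 9551.797252
x = (-7598.276307·161.806 − 166.272·-9405.637617) / 9551.797252 = 35.014089
y = (-35.474·-9405.637617 − -7598.276307·-91.968) / 9551.797252 = -38.227642
|P − Q| = √((35.014089 − -31.358)² + (-38.227642 − 27.056)²) = 93.097842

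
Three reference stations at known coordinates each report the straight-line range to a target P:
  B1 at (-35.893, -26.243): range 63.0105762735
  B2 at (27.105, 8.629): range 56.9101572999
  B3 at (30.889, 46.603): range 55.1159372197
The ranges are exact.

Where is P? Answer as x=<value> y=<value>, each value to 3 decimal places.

eq1: (x + 35.893)² + (y + 26.243)² = 63.0105762735²
eq2: (x − 27.105)² + (y − 8.629)² = 56.9101572999²
eq3: (x − 30.889)² + (y − 46.603)² = 55.1159372197²
eq1−eq3, eq1−eq2 (x²,y² cancel):
  133.564·x + 145.692·y = 2081.533619
  125.996·x + 69.744·y = -436.295114
det = 133.564·69.744 − 145.692·125.996 = -9041.321616
x = (2081.533619·69.744 − 145.692·-436.295114) / -9041.321616 = -23.087243
y = (133.564·-436.295114 − 2081.533619·125.996) / -9041.321616 = 35.452586

x=-23.087 y=35.453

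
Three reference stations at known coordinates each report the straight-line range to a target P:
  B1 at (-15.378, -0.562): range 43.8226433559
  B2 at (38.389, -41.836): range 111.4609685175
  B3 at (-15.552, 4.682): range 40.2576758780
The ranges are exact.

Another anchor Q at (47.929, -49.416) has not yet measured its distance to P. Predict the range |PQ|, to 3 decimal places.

eq1: (x + 15.378)² + (y + 0.562)² = 43.8226433559²
eq2: (x − 38.389)² + (y + 41.836)² = 111.4609685175²
eq3: (x + 15.552)² + (y − 4.682)² = 40.2576758780²
eq3−eq1, eq3−eq2 (x²,y² cancel):
  0.348·x − 10.488·y = -326.730704
  107.882·x − 93.036·y = -7842.686647
det = 0.348·-93.036 − -10.488·107.882 = 1099.089888
x = (-326.730704·-93.036 − -10.488·-7842.686647) / 1099.089888 = -47.181200
y = (0.348·-7842.686647 − -326.730704·107.882) / 1099.089888 = 29.587304
|P − Q| = √((-47.181200 − 47.929)² + (29.587304 − -49.416)²) = 123.642518

123.643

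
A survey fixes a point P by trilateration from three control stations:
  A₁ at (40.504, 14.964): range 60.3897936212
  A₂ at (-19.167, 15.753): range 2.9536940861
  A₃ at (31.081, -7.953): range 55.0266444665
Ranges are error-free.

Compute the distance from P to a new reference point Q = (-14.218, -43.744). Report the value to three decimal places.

eq1: (x − 40.504)² + (y − 14.964)² = 60.3897936212²
eq2: (x + 19.167)² + (y − 15.753)² = 2.9536940861²
eq3: (x − 31.081)² + (y + 7.953)² = 55.0266444665²
eq3−eq1, eq3−eq2 (x²,y² cancel):
  18.846·x + 45.834·y = 216.220970
  -100.496·x + 47.412·y = 2605.459420
det = 18.846·47.412 − 45.834·-100.496 = 5499.660216
x = (216.220970·47.412 − 45.834·2605.459420) / 5499.660216 = -19.849801
y = (18.846·2605.459420 − 216.220970·-100.496) / 5499.660216 = 12.879310
|P − Q| = √((-19.849801 − -14.218)² + (12.879310 − -43.744)²) = 56.902693

56.903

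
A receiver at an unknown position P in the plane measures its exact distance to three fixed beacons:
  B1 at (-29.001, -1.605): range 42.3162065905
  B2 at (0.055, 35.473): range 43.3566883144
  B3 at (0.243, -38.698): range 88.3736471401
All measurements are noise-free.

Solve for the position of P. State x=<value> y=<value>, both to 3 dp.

eq1: (x + 29.001)² + (y + 1.605)² = 42.3162065905²
eq2: (x − 0.055)² + (y − 35.473)² = 43.3566883144²
eq3: (x − 0.243)² + (y + 38.698)² = 88.3736471401²
eq1−eq2, eq1−eq3 (x²,y² cancel):
  58.112·x + 74.156·y = 325.561647
  58.488·x − 74.186·y = -5365.279942
det = 58.112·-74.186 − 74.156·58.488 = -8648.332960
x = (325.561647·-74.186 − 74.156·-5365.279942) / -8648.332960 = -43.212442
y = (58.112·-5365.279942 − 325.561647·58.488) / -8648.332960 = 38.253453

x=-43.212 y=38.253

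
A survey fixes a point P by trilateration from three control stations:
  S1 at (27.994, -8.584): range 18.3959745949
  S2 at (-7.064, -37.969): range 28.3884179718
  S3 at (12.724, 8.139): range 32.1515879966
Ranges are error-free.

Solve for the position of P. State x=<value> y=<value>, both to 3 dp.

x=17.456 y=-23.662

eq1: (x − 27.994)² + (y + 8.584)² = 18.3959745949²
eq2: (x + 7.064)² + (y + 37.969)² = 28.3884179718²
eq3: (x − 12.724)² + (y − 8.139)² = 32.1515879966²
eq1−eq2, eq1−eq3 (x²,y² cancel):
  -70.116·x − 58.770·y = 166.705571
  -30.540·x + 33.446·y = -1324.518324
det = -70.116·33.446 − -58.770·-30.540 = -4139.935536
x = (166.705571·33.446 − -58.770·-1324.518324) / -4139.935536 = 17.455902
y = (-70.116·-1324.518324 − 166.705571·-30.540) / -4139.935536 = -23.662474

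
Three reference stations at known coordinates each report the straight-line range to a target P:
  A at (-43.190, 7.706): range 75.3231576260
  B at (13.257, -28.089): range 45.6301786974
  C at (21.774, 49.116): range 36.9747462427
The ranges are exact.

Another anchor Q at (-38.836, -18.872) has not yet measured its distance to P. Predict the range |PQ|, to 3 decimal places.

77.820

eq1: (x + 43.190)² + (y − 7.706)² = 75.3231576260²
eq2: (x − 13.257)² + (y + 28.089)² = 45.6301786974²
eq3: (x − 21.774)² + (y − 49.116)² = 36.9747462427²
eq1−eq3, eq1−eq2 (x²,y² cancel):
  129.928·x + 82.820·y = 5268.176211
  112.894·x − 71.590·y = 2631.446301
det = 129.928·-71.590 − 82.820·112.894 = -18651.426600
x = (5268.176211·-71.590 − 82.820·2631.446301) / -18651.426600 = 31.905609
y = (129.928·2631.446301 − 5268.176211·112.894) / -18651.426600 = 13.556439
|P − Q| = √((31.905609 − -38.836)² + (13.556439 − -18.872)²) = 77.820170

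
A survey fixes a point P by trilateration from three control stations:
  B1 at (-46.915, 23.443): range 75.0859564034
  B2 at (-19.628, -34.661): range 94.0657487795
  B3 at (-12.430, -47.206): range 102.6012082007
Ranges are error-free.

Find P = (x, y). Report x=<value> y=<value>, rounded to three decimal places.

eq1: (x + 46.915)² + (y − 23.443)² = 75.0859564034²
eq2: (x + 19.628)² + (y + 34.661)² = 94.0657487795²
eq3: (x + 12.430)² + (y + 47.206)² = 102.6012082007²
eq1−eq3, eq1−eq2 (x²,y² cancel):
  68.970·x − 141.298·y = -5256.787213
  54.574·x − 116.208·y = -4374.412413
det = 68.970·-116.208 − -141.298·54.574 = -303.668708
x = (-5256.787213·-116.208 − -141.298·-4374.412413) / -303.668708 = 23.759434
y = (68.970·-4374.412413 − -5256.787213·54.574) / -303.668708 = 48.800941

x=23.759 y=48.801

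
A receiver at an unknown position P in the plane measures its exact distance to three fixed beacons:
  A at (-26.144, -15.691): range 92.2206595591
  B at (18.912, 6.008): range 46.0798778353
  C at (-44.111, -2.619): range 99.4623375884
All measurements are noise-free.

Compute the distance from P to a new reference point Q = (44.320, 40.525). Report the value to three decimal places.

4.878

eq1: (x + 26.144)² + (y + 15.691)² = 92.2206595591²
eq2: (x − 18.912)² + (y − 6.008)² = 46.0798778353²
eq3: (x + 44.111)² + (y + 2.619)² = 99.4623375884²
eq3−eq2, eq3−eq1 (x²,y² cancel):
  126.046·x + 17.254·y = 6210.521783
  35.934·x − 26.144·y = 365.183284
det = 126.046·-26.144 − 17.254·35.934 = -3915.351860
x = (6210.521783·-26.144 − 17.254·365.183284) / -3915.351860 = 43.078824
y = (126.046·365.183284 − 6210.521783·35.934) / -3915.351860 = 45.242166
|P − Q| = √((43.078824 − 44.320)² + (45.242166 − 40.525)²) = 4.877722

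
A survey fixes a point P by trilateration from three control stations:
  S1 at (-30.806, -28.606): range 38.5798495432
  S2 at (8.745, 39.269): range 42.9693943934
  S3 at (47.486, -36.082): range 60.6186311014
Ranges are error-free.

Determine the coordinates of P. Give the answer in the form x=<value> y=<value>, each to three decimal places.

eq1: (x + 30.806)² + (y + 28.606)² = 38.5798495432²
eq2: (x − 8.745)² + (y − 39.269)² = 42.9693943934²
eq3: (x − 47.486)² + (y + 36.082)² = 60.6186311014²
eq1−eq3, eq1−eq2 (x²,y² cancel):
  156.584·x − 14.952·y = -396.695598
  79.102·x + 135.750·y = -506.747550
det = 156.584·135.750 − -14.952·79.102 = 22439.011104
x = (-396.695598·135.750 − -14.952·-506.747550) / 22439.011104 = -2.737568
y = (156.584·-506.747550 − -396.695598·79.102) / 22439.011104 = -2.137757

x=-2.738 y=-2.138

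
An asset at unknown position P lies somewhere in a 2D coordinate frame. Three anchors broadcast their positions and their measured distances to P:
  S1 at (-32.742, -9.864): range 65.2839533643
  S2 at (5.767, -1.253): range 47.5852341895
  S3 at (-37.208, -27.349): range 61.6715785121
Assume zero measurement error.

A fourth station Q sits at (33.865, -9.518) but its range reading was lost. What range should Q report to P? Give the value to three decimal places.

38.656

eq1: (x + 32.742)² + (y + 9.864)² = 65.2839533643²
eq2: (x − 5.767)² + (y + 1.253)² = 47.5852341895²
eq3: (x + 37.208)² + (y + 27.349)² = 61.6715785121²
eq2−eq3, eq2−eq1 (x²,y² cancel):
  -85.950·x − 52.192·y = 558.545684
  -77.018·x − 17.222·y = -863.131292
det = -85.950·-17.222 − -52.192·-77.018 = -2539.492556
x = (558.545684·-17.222 − -52.192·-863.131292) / -2539.492556 = 21.527065
y = (-85.950·-863.131292 − 558.545684·-77.018) / -2539.492556 = -46.152609
|P − Q| = √((21.527065 − 33.865)² + (-46.152609 − -9.518)²) = 38.656425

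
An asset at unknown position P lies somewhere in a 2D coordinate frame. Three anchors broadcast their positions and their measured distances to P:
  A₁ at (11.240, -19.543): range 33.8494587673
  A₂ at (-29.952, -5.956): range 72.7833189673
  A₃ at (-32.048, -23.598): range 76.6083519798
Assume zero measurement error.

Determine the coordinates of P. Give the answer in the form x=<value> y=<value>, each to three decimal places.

eq1: (x − 11.240)² + (y + 19.543)² = 33.8494587673²
eq2: (x + 29.952)² + (y + 5.956)² = 72.7833189673²
eq3: (x + 32.048)² + (y + 23.598)² = 76.6083519798²
eq2−eq1, eq2−eq3 (x²,y² cancel):
  82.384·x − 27.174·y = 3727.295870
  -4.192·x − 35.284·y = 79.915595
det = 82.384·-35.284 − -27.174·-4.192 = -3020.750464
x = (3727.295870·-35.284 − -27.174·79.915595) / -3020.750464 = 42.817930
y = (82.384·79.915595 − 3727.295870·-4.192) / -3020.750464 = -7.352011

x=42.818 y=-7.352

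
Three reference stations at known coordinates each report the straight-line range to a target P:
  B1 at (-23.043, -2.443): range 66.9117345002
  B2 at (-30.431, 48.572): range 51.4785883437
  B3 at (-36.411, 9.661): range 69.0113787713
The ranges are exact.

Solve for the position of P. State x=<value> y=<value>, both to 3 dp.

x=21.043 y=47.892

eq1: (x + 23.043)² + (y + 2.443)² = 66.9117345002²
eq2: (x + 30.431)² + (y − 48.572)² = 51.4785883437²
eq3: (x + 36.411)² + (y − 9.661)² = 69.0113787713²
eq3−eq2, eq3−eq1 (x²,y² cancel):
  11.960·x + 77.822·y = 3978.714445
  26.736·x − 24.208·y = -596.757558
det = 11.960·-24.208 − 77.822·26.736 = -2370.176672
x = (3978.714445·-24.208 − 77.822·-596.757558) / -2370.176672 = 21.043095
y = (11.960·-596.757558 − 3978.714445·26.736) / -2370.176672 = 47.891843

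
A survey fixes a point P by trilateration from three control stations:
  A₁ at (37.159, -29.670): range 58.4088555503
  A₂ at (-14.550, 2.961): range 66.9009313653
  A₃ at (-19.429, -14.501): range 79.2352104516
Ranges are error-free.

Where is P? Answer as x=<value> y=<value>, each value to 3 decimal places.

eq1: (x − 37.159)² + (y + 29.670)² = 58.4088555503²
eq2: (x + 14.550)² + (y − 2.961)² = 66.9009313653²
eq3: (x + 19.429)² + (y + 14.501)² = 79.2352104516²
eq2−eq3, eq2−eq1 (x²,y² cancel):
  -9.758·x − 34.924·y = -1435.188937
  103.418·x − 65.262·y = 3104.770371
det = -9.758·-65.262 − -34.924·103.418 = 4248.596828
x = (-1435.188937·-65.262 − -34.924·3104.770371) / 4248.596828 = 47.567305
y = (-9.758·3104.770371 − -1435.188937·103.418) / 4248.596828 = 27.804008

x=47.567 y=27.804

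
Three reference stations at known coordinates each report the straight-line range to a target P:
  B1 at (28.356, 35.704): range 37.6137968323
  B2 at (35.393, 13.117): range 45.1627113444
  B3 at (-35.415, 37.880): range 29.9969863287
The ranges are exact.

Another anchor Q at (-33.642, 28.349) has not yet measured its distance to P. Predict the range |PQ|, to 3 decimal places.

eq1: (x − 28.356)² + (y − 35.704)² = 37.6137968323²
eq2: (x − 35.393)² + (y − 13.117)² = 45.1627113444²
eq3: (x + 35.415)² + (y − 37.880)² = 29.9969863287²
eq3−eq1, eq3−eq2 (x²,y² cancel):
  127.542·x − 4.352·y = -1125.256796
  141.616·x − 49.526·y = -2404.247794
det = 127.542·-49.526 − -4.352·141.616 = -5700.332260
x = (-1125.256796·-49.526 − -4.352·-2404.247794) / -5700.332260 = -7.940972
y = (127.542·-2404.247794 − -1125.256796·141.616) / -5700.332260 = 25.838530
|P − Q| = √((-7.940972 − -33.642)² + (25.838530 − 28.349)²) = 25.823347

25.823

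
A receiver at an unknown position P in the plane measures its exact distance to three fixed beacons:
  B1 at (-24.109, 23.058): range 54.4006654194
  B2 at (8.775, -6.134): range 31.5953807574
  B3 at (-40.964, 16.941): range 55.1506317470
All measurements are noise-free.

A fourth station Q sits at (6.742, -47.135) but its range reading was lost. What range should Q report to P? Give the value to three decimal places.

25.389

eq1: (x + 24.109)² + (y − 23.058)² = 54.4006654194²
eq2: (x − 8.775)² + (y + 6.134)² = 31.5953807574²
eq3: (x + 40.964)² + (y − 16.941)² = 55.1506317470²
eq2−eq3, eq2−eq1 (x²,y² cancel):
  -99.478·x + 46.150·y = -192.903901
  -65.768·x + 58.384·y = -962.875649
det = -99.478·58.384 − 46.150·-65.768 = -2772.730352
x = (-192.903901·58.384 − 46.150·-962.875649) / -2772.730352 = -11.964456
y = (-99.478·-962.875649 − -192.903901·-65.768) / -2772.730352 = -29.969752
|P − Q| = √((-11.964456 − 6.742)² + (-29.969752 − -47.135)²) = 25.388526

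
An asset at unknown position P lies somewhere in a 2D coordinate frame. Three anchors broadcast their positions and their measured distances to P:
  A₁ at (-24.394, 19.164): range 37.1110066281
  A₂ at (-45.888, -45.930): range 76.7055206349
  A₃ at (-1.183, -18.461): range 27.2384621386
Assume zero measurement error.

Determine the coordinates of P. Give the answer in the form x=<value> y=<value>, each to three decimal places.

eq1: (x + 24.394)² + (y − 19.164)² = 37.1110066281²
eq2: (x + 45.888)² + (y + 45.930)² = 76.7055206349²
eq3: (x + 1.183)² + (y + 18.461)² = 27.2384621386²
eq1−eq2, eq1−eq3 (x²,y² cancel):
  -42.988·x − 130.188·y = -1253.562771
  46.422·x − 75.250·y = 15.174871
det = -42.988·-75.250 − -130.188·46.422 = 9278.434336
x = (-1253.562771·-75.250 − -130.188·15.174871) / 9278.434336 = 10.379573
y = (-42.988·15.174871 − -1253.562771·46.422) / 9278.434336 = 6.201537

x=10.380 y=6.202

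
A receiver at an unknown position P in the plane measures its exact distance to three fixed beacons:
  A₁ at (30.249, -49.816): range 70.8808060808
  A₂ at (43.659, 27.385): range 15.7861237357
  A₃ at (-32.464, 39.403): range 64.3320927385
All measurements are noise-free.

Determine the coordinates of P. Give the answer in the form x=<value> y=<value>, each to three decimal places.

x=29.197 y=21.057

eq1: (x − 30.249)² + (y + 49.816)² = 70.8808060808²
eq2: (x − 43.659)² + (y − 27.385)² = 15.7861237357²
eq3: (x + 32.464)² + (y − 39.403)² = 64.3320927385²
eq3−eq1, eq3−eq2 (x²,y² cancel):
  125.426·x − 178.438·y = -95.342363
  152.246·x − 24.036·y = 3938.955255
det = 125.426·-24.036 − -178.438·152.246 = 24151.732412
x = (-95.342363·-24.036 − -178.438·3938.955255) / 24151.732412 = 29.196703
y = (125.426·3938.955255 − -95.342363·152.246) / 24151.732412 = 21.056994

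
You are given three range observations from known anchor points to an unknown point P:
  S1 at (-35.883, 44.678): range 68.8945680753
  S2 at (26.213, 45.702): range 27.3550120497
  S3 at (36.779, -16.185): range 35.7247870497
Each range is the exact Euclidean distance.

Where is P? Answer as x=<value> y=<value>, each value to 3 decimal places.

eq1: (x + 35.883)² + (y − 44.678)² = 68.8945680753²
eq2: (x − 26.213)² + (y − 45.702)² = 27.3550120497²
eq3: (x − 36.779)² + (y + 16.185)² = 35.7247870497²
eq1−eq2, eq1−eq3 (x²,y² cancel):
  124.192·x + 2.048·y = 3490.245626
  145.324·x − 121.726·y = 1801.136794
det = 124.192·-121.726 − 2.048·145.324 = -15415.018944
x = (3490.245626·-121.726 − 2.048·1801.136794) / -15415.018944 = 27.800314
y = (124.192·1801.136794 − 3490.245626·145.324) / -15415.018944 = 18.393080

x=27.800 y=18.393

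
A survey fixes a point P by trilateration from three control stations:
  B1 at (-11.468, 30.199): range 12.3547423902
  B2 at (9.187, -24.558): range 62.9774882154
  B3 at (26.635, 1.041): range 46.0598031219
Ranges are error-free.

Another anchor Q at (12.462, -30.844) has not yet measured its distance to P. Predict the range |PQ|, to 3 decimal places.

eq1: (x + 11.468)² + (y − 30.199)² = 12.3547423902²
eq2: (x − 9.187)² + (y + 24.558)² = 62.9774882154²
eq3: (x − 26.635)² + (y − 1.041)² = 46.0598031219²
eq2−eq3, eq2−eq1 (x²,y² cancel):
  34.896·x + 51.198·y = 1867.669131
  -41.310·x + 109.514·y = 4169.522654
det = 34.896·109.514 − 51.198·-41.310 = 5936.589924
x = (1867.669131·109.514 − 51.198·4169.522654) / 5936.589924 = -1.505124
y = (34.896·4169.522654 − 1867.669131·-41.310) / 5936.589924 = 37.505214
|P − Q| = √((-1.505124 − 12.462)² + (37.505214 − -30.844)²) = 69.761706

69.762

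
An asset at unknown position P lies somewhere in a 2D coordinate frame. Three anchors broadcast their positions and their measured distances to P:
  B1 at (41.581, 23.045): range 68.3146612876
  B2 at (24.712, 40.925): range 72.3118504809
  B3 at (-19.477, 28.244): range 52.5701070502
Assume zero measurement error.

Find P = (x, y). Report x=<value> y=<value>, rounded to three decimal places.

eq1: (x − 41.581)² + (y − 23.045)² = 68.3146612876²
eq2: (x − 24.712)² + (y − 40.925)² = 72.3118504809²
eq3: (x + 19.477)² + (y − 28.244)² = 52.5701070502²
eq2−eq1, eq2−eq3 (x²,y² cancel):
  33.738·x − 35.760·y = 536.623790
  -88.378·x − 25.362·y = 1356.926061
det = 33.738·-25.362 − -35.760·-88.378 = -4016.060436
x = (536.623790·-25.362 − -35.760·1356.926061) / -4016.060436 = -8.693550
y = (33.738·1356.926061 − 536.623790·-88.378) / -4016.060436 = -23.208244

x=-8.694 y=-23.208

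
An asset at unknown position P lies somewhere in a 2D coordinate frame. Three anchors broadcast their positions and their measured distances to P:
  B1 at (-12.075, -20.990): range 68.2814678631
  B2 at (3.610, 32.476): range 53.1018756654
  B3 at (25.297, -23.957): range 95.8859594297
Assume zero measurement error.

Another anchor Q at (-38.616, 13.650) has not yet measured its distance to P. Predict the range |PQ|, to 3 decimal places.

eq1: (x + 12.075)² + (y + 20.990)² = 68.2814678631²
eq2: (x − 3.610)² + (y − 32.476)² = 53.1018756654²
eq3: (x − 25.297)² + (y + 23.957)² = 95.8859594297²
eq3−eq2, eq3−eq1 (x²,y² cancel):
  -43.374·x + 112.866·y = 6228.154635
  -74.744·x + 5.934·y = 3904.268029
det = -43.374·5.934 − 112.866·-74.744 = 8178.674988
x = (6228.154635·5.934 − 112.866·3904.268029) / 8178.674988 = -49.360226
y = (-43.374·3904.268029 − 6228.154635·-74.744) / 8178.674988 = 36.212891
|P − Q| = √((-49.360226 − -38.616)² + (36.212891 − 13.650)²) = 24.990447

24.990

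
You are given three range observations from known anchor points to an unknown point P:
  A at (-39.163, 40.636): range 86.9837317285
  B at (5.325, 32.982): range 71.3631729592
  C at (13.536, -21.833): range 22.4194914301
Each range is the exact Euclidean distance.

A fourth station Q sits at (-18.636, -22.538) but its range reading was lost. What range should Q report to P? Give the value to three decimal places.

eq1: (x + 39.163)² + (y − 40.636)² = 86.9837317285²
eq2: (x − 5.325)² + (y − 32.982)² = 71.3631729592²
eq3: (x − 13.536)² + (y + 21.833)² = 22.4194914301²
eq1−eq2, eq1−eq3 (x²,y² cancel):
  88.976·x − 15.308·y = 404.610015
  105.398·x − 124.938·y = 4538.414109
det = 88.976·-124.938 − -15.308·105.398 = -9503.050904
x = (404.610015·-124.938 − -15.308·4538.414109) / -9503.050904 = -1.991242
y = (88.976·4538.414109 − 404.610015·105.398) / -9503.050904 = -38.005147
|P − Q| = √((-1.991242 − -18.636)² + (-38.005147 − -22.538)²) = 22.721809

22.722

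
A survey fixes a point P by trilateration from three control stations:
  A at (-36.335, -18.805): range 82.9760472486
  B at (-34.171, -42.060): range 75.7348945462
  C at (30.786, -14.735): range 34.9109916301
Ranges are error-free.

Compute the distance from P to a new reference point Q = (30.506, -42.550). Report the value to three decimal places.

eq1: (x + 36.335)² + (y + 18.805)² = 82.9760472486²
eq2: (x + 34.171)² + (y + 42.060)² = 75.7348945462²
eq3: (x − 30.786)² + (y + 14.735)² = 34.9109916301²
eq2−eq3, eq2−eq1 (x²,y² cancel):
  129.914·x + 54.650·y = 2745.194095
  -4.328·x + 46.510·y = -2412.090756
det = 129.914·46.510 − 54.650·-4.328 = 6278.825340
x = (2745.194095·46.510 − 54.650·-2412.090756) / 6278.825340 = 41.329345
y = (129.914·-2412.090756 − 2745.194095·-4.328) / 6278.825340 = -48.015854
|P − Q| = √((41.329345 − 30.506)² + (-48.015854 − -42.550)²) = 12.125195

12.125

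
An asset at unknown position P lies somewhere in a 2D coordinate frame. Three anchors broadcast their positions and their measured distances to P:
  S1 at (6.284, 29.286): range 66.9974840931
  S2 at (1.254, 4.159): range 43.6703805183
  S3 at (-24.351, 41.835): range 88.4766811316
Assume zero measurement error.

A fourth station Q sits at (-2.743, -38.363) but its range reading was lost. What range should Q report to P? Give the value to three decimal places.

18.520

eq1: (x − 6.284)² + (y − 29.286)² = 66.9974840931²
eq2: (x − 1.254)² + (y − 4.159)² = 43.6703805183²
eq3: (x + 24.351)² + (y − 41.835)² = 88.4766811316²
eq2−eq1, eq2−eq3 (x²,y² cancel):
  10.060·x + 50.254·y = -1703.272085
  -51.210·x + 75.352·y = -3596.752340
det = 10.060·75.352 − 50.254·-51.210 = 3331.548460
x = (-1703.272085·75.352 − 50.254·-3596.752340) / 3331.548460 = 15.730293
y = (10.060·-3596.752340 − -1703.272085·-51.210) / 3331.548460 = -37.042202
|P − Q| = √((15.730293 − -2.743)² + (-37.042202 − -38.363)²) = 18.520450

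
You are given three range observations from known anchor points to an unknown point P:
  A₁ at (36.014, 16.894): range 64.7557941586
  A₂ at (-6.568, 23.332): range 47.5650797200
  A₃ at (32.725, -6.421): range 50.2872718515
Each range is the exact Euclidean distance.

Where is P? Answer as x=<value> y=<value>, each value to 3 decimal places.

x=-14.552 y=-23.558

eq1: (x − 36.014)² + (y − 16.894)² = 64.7557941586²
eq2: (x + 6.568)² + (y − 23.332)² = 47.5650797200²
eq3: (x − 32.725)² + (y + 6.421)² = 50.2872718515²
eq2−eq3, eq2−eq1 (x²,y² cancel):
  78.586·x − 59.506·y = 258.261117
  85.164·x − 12.876·y = -935.981484
det = 78.586·-12.876 − -59.506·85.164 = 4055.895648
x = (258.261117·-12.876 − -59.506·-935.981484) / 4055.895648 = -14.552121
y = (78.586·-935.981484 − 258.261117·85.164) / 4055.895648 = -23.558197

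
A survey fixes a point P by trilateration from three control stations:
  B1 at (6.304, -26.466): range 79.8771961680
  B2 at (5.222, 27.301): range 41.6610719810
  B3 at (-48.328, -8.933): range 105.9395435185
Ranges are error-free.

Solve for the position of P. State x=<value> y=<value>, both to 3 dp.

x=43.228 y=44.364

eq1: (x − 6.304)² + (y + 26.466)² = 79.8771961680²
eq2: (x − 5.222)² + (y − 27.301)² = 41.6610719810²
eq3: (x + 48.328)² + (y + 8.933)² = 105.9395435185²
eq2−eq3, eq2−eq1 (x²,y² cancel):
  -107.100·x − 72.468·y = -7844.761774
  2.164·x − 107.534·y = -4677.145862
det = -107.100·-107.534 − -72.468·2.164 = 11673.712152
x = (-7844.761774·-107.534 − -72.468·-4677.145862) / 11673.712152 = 43.228341
y = (-107.100·-4677.145862 − -7844.761774·2.164) / 11673.712152 = 44.364499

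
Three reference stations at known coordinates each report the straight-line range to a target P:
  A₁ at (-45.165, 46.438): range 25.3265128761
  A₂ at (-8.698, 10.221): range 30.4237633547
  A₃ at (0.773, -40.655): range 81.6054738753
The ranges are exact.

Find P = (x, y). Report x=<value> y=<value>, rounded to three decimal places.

eq1: (x + 45.165)² + (y − 46.438)² = 25.3265128761²
eq2: (x + 8.698)² + (y − 10.221)² = 30.4237633547²
eq3: (x − 0.773)² + (y + 40.655)² = 81.6054738753²
eq2−eq1, eq2−eq3 (x²,y² cancel):
  -72.934·x + 72.434·y = 4300.414146
  18.942·x − 101.752·y = -4260.545481
det = -72.934·-101.752 − 72.434·18.942 = 6049.135540
x = (4300.414146·-101.752 − 72.434·-4260.545481) / 6049.135540 = -21.319970
y = (-72.934·-4260.545481 − 4300.414146·18.942) / 6049.135540 = 37.902966

x=-21.320 y=37.903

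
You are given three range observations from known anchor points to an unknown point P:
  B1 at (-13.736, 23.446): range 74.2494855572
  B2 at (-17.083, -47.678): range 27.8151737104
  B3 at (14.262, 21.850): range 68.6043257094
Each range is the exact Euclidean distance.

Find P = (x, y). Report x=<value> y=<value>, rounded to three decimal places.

eq1: (x + 13.736)² + (y − 23.446)² = 74.2494855572²
eq2: (x + 17.083)² + (y + 47.678)² = 27.8151737104²
eq3: (x − 14.262)² + (y − 21.850)² = 68.6043257094²
eq3−eq1, eq3−eq2 (x²,y² cancel):
  -55.996·x + 3.192·y = -748.867131
  -62.690·x − 139.056·y = 5817.063046
det = -55.996·-139.056 − 3.192·-62.690 = 7986.686256
x = (-748.867131·-139.056 − 3.192·5817.063046) / 7986.686256 = 10.713630
y = (-55.996·5817.063046 − -748.867131·-62.690) / 7986.686256 = -46.662499

x=10.714 y=-46.662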